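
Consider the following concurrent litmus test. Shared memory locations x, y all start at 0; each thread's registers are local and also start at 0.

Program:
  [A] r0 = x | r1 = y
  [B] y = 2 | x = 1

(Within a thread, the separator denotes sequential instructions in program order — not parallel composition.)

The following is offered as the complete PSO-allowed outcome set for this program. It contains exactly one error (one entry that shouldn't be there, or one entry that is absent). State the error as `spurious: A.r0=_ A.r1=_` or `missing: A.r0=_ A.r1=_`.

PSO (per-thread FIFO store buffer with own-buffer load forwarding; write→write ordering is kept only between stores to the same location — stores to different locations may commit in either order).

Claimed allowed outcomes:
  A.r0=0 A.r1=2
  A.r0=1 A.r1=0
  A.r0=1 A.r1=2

missing: A.r0=0 A.r1=0

outcome vector order: (A.r0,A.r1)
PSO (4): 0/0 0/2 1/0 1/2
PSO∖claimed = {0/0}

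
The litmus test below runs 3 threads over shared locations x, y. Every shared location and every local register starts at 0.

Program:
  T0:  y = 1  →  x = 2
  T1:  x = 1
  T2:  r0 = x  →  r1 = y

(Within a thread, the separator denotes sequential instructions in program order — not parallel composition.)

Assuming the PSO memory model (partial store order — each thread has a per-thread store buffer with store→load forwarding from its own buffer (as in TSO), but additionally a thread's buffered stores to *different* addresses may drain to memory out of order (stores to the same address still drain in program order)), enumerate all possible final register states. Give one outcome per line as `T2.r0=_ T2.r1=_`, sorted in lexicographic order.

T2.r0=0 T2.r1=0
T2.r0=0 T2.r1=1
T2.r0=1 T2.r1=0
T2.r0=1 T2.r1=1
T2.r0=2 T2.r1=0
T2.r0=2 T2.r1=1

outcome vector order: (T2.r0,T2.r1)
|PSO outcomes| = 6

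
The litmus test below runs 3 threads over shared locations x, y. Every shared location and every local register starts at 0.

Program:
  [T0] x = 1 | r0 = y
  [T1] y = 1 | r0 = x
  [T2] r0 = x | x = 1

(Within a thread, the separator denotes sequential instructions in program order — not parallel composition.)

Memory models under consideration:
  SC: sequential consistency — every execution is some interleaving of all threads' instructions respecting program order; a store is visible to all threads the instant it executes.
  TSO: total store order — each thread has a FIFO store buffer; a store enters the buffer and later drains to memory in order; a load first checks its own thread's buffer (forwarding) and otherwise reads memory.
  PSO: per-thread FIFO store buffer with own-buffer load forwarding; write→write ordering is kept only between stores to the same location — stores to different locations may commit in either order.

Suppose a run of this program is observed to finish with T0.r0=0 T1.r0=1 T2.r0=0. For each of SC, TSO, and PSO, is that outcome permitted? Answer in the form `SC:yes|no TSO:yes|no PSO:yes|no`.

SC:yes TSO:yes PSO:yes

outcome vector order: (T0.r0,T1.r0,T2.r0)
SC (6): <0 1 0> <0 1 1> <1 0 0> <1 0 1> <1 1 0> <1 1 1>
TSO (8): <0 0 0> <0 0 1> <0 1 0> <0 1 1> <1 0 0> <1 0 1> <1 1 0> <1 1 1>
PSO (8): <0 0 0> <0 0 1> <0 1 0> <0 1 1> <1 0 0> <1 0 1> <1 1 0> <1 1 1>
target <0 1 0> ∈ {SC,TSO,PSO}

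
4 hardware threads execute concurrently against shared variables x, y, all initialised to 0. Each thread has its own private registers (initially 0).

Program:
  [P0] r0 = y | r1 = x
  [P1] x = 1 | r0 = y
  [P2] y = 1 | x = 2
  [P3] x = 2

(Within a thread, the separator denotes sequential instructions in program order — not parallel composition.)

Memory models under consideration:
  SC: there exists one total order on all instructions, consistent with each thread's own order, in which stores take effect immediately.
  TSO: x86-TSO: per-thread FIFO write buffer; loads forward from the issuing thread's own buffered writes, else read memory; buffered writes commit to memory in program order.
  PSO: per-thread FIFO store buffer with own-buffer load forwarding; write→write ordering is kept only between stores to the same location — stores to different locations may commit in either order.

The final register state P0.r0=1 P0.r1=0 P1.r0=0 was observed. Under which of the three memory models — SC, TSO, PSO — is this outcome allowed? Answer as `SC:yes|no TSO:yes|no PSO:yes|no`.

outcome vector order: (P0.r0,P0.r1,P1.r0)
[SC] allowed = {(0,0,0), (0,0,1), (0,1,0), (0,1,1), (0,2,0), (0,2,1), (1,0,1), (1,1,0), (1,1,1), (1,2,0), (1,2,1)}
[TSO] allowed = {(0,0,0), (0,0,1), (0,1,0), (0,1,1), (0,2,0), (0,2,1), (1,0,0), (1,0,1), (1,1,0), (1,1,1), (1,2,0), (1,2,1)}
[PSO] allowed = {(0,0,0), (0,0,1), (0,1,0), (0,1,1), (0,2,0), (0,2,1), (1,0,0), (1,0,1), (1,1,0), (1,1,1), (1,2,0), (1,2,1)}
target (1,0,0) ∈ {TSO,PSO}

SC:no TSO:yes PSO:yes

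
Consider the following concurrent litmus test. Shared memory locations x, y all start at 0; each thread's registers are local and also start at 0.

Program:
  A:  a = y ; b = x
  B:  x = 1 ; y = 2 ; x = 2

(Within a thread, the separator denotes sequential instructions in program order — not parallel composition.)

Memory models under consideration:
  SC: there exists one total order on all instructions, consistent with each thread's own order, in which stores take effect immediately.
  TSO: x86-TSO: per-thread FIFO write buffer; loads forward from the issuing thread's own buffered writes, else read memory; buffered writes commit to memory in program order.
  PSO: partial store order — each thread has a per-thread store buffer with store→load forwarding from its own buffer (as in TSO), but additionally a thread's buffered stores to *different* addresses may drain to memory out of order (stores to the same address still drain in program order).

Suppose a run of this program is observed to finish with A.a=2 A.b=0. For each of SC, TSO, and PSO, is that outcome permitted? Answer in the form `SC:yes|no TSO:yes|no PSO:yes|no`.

SC:no TSO:no PSO:yes

outcome vector order: (A.a,A.b)
[SC] allowed = {0/0, 0/1, 0/2, 2/1, 2/2}
[TSO] allowed = {0/0, 0/1, 0/2, 2/1, 2/2}
[PSO] allowed = {0/0, 0/1, 0/2, 2/0, 2/1, 2/2}
target 2/0 ∈ {PSO}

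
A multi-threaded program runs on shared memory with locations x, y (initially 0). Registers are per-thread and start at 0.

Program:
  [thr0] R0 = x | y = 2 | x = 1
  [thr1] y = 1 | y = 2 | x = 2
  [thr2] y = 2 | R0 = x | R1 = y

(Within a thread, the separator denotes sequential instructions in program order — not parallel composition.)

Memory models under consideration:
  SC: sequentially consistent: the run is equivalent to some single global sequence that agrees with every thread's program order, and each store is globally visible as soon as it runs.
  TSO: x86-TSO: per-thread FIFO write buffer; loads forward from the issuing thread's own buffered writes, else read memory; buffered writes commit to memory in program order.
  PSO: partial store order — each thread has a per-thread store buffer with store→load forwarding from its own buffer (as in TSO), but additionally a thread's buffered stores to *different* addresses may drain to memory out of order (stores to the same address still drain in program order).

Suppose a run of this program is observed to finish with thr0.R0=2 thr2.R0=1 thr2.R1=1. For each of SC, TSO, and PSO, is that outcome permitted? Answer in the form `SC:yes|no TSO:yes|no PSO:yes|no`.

outcome vector order: (thr0.R0,thr2.R0,thr2.R1)
[SC] allowed = {001 002 011 012 022 201 202 212 222}
[TSO] allowed = {001 002 011 012 022 201 202 212 222}
[PSO] allowed = {001 002 011 012 021 022 201 202 211 212 221 222}
target 211 ∈ {PSO}

SC:no TSO:no PSO:yes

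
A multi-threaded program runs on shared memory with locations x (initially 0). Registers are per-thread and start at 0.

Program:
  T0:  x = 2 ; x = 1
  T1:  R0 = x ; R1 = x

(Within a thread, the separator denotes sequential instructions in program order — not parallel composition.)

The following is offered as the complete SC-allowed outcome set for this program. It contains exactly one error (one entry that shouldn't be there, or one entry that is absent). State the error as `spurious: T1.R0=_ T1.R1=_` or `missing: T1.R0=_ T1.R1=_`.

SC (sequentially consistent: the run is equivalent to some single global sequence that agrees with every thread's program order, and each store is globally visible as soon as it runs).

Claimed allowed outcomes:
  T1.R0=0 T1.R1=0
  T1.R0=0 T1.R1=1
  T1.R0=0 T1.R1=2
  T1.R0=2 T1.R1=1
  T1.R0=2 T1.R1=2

outcome vector order: (T1.R0,T1.R1)
[SC] allowed = {(0,0) (0,1) (0,2) (1,1) (2,1) (2,2)}
SC∖claimed = {(1,1)}

missing: T1.R0=1 T1.R1=1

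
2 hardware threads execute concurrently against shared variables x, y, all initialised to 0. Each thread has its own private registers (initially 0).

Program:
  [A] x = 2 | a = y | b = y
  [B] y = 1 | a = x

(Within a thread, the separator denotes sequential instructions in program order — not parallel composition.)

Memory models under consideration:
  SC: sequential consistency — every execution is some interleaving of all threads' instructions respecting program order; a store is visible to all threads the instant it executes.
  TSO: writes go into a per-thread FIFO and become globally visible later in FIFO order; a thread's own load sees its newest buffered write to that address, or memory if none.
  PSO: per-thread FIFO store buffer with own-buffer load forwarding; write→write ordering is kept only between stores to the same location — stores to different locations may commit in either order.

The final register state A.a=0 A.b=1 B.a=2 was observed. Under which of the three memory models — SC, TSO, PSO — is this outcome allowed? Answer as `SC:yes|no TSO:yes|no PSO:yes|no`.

SC:yes TSO:yes PSO:yes

outcome vector order: (A.a,A.b,B.a)
under SC → 0/0/2 0/1/2 1/1/0 1/1/2
under TSO → 0/0/0 0/0/2 0/1/0 0/1/2 1/1/0 1/1/2
under PSO → 0/0/0 0/0/2 0/1/0 0/1/2 1/1/0 1/1/2
target 0/1/2 ∈ {SC,TSO,PSO}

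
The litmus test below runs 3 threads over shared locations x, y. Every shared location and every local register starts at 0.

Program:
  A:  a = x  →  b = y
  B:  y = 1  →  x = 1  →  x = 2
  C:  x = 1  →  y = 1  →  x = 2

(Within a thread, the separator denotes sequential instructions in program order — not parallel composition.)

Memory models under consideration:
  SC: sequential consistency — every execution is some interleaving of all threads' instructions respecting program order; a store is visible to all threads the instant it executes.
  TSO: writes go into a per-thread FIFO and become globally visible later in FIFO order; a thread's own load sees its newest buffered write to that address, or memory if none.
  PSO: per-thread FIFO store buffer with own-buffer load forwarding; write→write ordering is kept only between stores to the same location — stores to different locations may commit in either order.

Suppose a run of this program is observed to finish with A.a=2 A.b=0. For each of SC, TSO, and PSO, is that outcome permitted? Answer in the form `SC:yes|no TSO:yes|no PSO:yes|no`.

SC:no TSO:no PSO:yes

outcome vector order: (A.a,A.b)
[SC] allowed = {00, 01, 10, 11, 21}
[TSO] allowed = {00, 01, 10, 11, 21}
[PSO] allowed = {00, 01, 10, 11, 20, 21}
target 20 ∈ {PSO}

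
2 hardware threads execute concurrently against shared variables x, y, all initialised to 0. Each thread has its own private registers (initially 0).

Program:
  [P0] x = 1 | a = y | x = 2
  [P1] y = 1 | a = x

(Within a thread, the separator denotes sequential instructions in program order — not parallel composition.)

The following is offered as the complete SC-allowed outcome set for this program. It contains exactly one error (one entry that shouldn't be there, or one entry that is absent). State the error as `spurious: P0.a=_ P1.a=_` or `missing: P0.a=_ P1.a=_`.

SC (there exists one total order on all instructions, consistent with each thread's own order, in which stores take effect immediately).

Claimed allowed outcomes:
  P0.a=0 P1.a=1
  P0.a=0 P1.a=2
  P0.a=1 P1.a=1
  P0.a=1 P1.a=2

missing: P0.a=1 P1.a=0

outcome vector order: (P0.a,P1.a)
SC (5): <0 1>, <0 2>, <1 0>, <1 1>, <1 2>
SC∖claimed = {<1 0>}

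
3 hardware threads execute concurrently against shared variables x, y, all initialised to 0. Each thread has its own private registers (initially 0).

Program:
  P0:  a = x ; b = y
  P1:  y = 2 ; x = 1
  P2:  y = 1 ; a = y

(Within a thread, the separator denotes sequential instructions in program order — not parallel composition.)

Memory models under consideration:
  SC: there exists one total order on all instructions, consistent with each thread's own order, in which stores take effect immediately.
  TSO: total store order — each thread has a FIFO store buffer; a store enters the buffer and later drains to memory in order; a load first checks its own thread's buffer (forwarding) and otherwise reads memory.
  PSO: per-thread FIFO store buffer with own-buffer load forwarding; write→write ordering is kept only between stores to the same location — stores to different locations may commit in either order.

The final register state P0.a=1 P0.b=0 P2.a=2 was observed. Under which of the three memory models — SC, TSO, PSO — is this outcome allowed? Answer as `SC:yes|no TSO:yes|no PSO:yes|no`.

SC:no TSO:no PSO:yes

outcome vector order: (P0.a,P0.b,P2.a)
[SC] allowed = {001; 002; 011; 012; 021; 022; 111; 121; 122}
[TSO] allowed = {001; 002; 011; 012; 021; 022; 111; 121; 122}
[PSO] allowed = {001; 002; 011; 012; 021; 022; 101; 102; 111; 112; 121; 122}
target 102 ∈ {PSO}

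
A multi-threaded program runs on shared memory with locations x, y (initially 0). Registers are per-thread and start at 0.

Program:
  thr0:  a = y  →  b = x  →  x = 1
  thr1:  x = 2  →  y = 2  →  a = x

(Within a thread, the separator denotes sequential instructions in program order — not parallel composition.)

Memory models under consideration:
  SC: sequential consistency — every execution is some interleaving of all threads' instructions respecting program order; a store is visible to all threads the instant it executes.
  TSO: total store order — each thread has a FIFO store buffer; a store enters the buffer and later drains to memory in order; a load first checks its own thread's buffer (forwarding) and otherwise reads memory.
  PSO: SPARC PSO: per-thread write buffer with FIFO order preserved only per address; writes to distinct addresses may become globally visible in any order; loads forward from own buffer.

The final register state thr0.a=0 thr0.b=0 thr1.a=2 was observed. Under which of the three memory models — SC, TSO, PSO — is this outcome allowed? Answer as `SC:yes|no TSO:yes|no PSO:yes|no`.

SC:yes TSO:yes PSO:yes

outcome vector order: (thr0.a,thr0.b,thr1.a)
SC (6): (0,0,1); (0,0,2); (0,2,1); (0,2,2); (2,2,1); (2,2,2)
TSO (6): (0,0,1); (0,0,2); (0,2,1); (0,2,2); (2,2,1); (2,2,2)
PSO (8): (0,0,1); (0,0,2); (0,2,1); (0,2,2); (2,0,1); (2,0,2); (2,2,1); (2,2,2)
target (0,0,2) ∈ {SC,TSO,PSO}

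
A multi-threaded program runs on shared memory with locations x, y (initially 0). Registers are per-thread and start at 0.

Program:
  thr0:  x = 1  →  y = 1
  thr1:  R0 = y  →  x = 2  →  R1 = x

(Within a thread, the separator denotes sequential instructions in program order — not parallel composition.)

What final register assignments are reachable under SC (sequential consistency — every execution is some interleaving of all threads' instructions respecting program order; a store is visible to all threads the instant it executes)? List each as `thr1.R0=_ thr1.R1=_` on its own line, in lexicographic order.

thr1.R0=0 thr1.R1=1
thr1.R0=0 thr1.R1=2
thr1.R0=1 thr1.R1=2

outcome vector order: (thr1.R0,thr1.R1)
|SC outcomes| = 3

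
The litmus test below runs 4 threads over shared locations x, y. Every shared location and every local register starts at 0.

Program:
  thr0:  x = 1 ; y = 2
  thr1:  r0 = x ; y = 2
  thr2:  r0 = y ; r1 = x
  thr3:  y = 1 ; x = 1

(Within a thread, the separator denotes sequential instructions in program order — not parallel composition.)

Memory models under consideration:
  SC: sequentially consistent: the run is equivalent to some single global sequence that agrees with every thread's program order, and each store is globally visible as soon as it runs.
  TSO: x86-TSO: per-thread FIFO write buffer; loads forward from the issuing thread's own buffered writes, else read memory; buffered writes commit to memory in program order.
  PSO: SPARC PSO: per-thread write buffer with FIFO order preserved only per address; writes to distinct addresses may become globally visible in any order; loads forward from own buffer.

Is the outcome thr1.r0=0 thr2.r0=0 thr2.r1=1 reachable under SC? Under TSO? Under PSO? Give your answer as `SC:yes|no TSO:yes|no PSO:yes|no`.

outcome vector order: (thr1.r0,thr2.r0,thr2.r1)
[SC] allowed = {<0 0 0>; <0 0 1>; <0 1 0>; <0 1 1>; <0 2 0>; <0 2 1>; <1 0 0>; <1 0 1>; <1 1 0>; <1 1 1>; <1 2 1>}
[TSO] allowed = {<0 0 0>; <0 0 1>; <0 1 0>; <0 1 1>; <0 2 0>; <0 2 1>; <1 0 0>; <1 0 1>; <1 1 0>; <1 1 1>; <1 2 1>}
[PSO] allowed = {<0 0 0>; <0 0 1>; <0 1 0>; <0 1 1>; <0 2 0>; <0 2 1>; <1 0 0>; <1 0 1>; <1 1 0>; <1 1 1>; <1 2 0>; <1 2 1>}
target <0 0 1> ∈ {SC,TSO,PSO}

SC:yes TSO:yes PSO:yes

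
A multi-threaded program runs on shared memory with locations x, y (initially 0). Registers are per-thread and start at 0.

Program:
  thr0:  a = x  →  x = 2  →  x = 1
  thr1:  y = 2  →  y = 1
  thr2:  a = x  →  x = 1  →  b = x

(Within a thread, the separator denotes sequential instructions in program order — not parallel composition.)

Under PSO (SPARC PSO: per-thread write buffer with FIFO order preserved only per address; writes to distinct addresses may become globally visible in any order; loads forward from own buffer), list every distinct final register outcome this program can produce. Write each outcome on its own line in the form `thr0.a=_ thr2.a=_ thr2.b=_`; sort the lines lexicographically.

thr0.a=0 thr2.a=0 thr2.b=1
thr0.a=0 thr2.a=0 thr2.b=2
thr0.a=0 thr2.a=1 thr2.b=1
thr0.a=0 thr2.a=2 thr2.b=1
thr0.a=1 thr2.a=0 thr2.b=1
thr0.a=1 thr2.a=0 thr2.b=2

outcome vector order: (thr0.a,thr2.a,thr2.b)
|PSO outcomes| = 6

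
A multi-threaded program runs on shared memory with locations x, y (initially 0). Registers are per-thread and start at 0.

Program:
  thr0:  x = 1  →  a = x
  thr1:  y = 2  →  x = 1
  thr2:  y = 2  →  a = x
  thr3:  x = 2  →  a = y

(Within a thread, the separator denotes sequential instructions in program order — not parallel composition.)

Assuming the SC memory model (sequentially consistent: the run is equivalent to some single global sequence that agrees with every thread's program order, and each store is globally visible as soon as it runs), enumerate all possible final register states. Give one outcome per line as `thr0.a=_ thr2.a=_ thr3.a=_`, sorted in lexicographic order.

outcome vector order: (thr0.a,thr2.a,thr3.a)
|SC outcomes| = 10

thr0.a=1 thr2.a=0 thr3.a=2
thr0.a=1 thr2.a=1 thr3.a=0
thr0.a=1 thr2.a=1 thr3.a=2
thr0.a=1 thr2.a=2 thr3.a=0
thr0.a=1 thr2.a=2 thr3.a=2
thr0.a=2 thr2.a=0 thr3.a=2
thr0.a=2 thr2.a=1 thr3.a=0
thr0.a=2 thr2.a=1 thr3.a=2
thr0.a=2 thr2.a=2 thr3.a=0
thr0.a=2 thr2.a=2 thr3.a=2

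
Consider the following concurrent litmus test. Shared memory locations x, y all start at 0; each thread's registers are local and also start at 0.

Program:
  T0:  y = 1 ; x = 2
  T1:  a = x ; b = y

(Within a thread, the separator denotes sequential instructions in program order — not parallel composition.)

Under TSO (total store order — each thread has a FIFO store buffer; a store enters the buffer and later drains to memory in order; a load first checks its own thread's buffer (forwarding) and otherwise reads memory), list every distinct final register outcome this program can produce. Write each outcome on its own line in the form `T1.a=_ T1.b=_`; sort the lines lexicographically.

outcome vector order: (T1.a,T1.b)
|TSO outcomes| = 3

T1.a=0 T1.b=0
T1.a=0 T1.b=1
T1.a=2 T1.b=1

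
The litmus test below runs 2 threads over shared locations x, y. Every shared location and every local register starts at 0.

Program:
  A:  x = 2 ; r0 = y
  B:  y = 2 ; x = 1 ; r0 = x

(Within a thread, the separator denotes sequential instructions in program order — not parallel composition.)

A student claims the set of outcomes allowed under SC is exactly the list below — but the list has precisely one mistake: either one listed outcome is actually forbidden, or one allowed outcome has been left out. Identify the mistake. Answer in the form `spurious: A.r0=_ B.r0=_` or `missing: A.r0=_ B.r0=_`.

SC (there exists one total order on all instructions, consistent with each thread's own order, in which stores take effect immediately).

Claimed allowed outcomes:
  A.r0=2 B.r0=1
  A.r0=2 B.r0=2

outcome vector order: (A.r0,B.r0)
SC (3): 01, 21, 22
SC∖claimed = {01}

missing: A.r0=0 B.r0=1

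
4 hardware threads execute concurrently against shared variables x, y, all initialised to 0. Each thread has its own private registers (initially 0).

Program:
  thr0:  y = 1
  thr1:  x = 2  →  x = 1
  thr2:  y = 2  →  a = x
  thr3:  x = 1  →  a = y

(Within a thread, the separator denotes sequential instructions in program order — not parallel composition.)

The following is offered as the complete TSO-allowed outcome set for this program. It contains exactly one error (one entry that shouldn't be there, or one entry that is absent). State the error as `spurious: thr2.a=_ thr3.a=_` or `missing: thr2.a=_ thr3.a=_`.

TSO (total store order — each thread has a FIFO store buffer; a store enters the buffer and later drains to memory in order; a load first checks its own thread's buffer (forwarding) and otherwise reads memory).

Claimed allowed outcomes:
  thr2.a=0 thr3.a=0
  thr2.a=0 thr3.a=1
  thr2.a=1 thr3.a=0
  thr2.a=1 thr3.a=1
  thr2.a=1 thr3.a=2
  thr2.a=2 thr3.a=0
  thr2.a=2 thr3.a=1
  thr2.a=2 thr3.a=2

outcome vector order: (thr2.a,thr3.a)
[TSO] allowed = {(0,0) (0,1) (0,2) (1,0) (1,1) (1,2) (2,0) (2,1) (2,2)}
TSO∖claimed = {(0,2)}

missing: thr2.a=0 thr3.a=2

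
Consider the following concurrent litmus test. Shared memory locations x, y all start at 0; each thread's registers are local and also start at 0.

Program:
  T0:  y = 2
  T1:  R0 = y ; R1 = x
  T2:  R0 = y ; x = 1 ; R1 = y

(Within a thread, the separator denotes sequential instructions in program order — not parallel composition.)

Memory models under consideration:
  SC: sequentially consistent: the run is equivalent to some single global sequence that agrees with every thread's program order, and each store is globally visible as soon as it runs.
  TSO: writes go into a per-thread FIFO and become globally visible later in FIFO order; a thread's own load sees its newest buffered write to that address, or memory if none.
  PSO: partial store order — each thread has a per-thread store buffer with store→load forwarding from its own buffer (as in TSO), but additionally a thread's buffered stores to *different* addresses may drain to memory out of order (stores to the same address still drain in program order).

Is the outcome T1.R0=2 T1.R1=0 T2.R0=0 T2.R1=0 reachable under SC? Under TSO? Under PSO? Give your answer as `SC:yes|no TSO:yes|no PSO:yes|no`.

outcome vector order: (T1.R0,T1.R1,T2.R0,T2.R1)
SC (11): (0,0,0,0); (0,0,0,2); (0,0,2,2); (0,1,0,0); (0,1,0,2); (0,1,2,2); (2,0,0,2); (2,0,2,2); (2,1,0,0); (2,1,0,2); (2,1,2,2)
TSO (12): (0,0,0,0); (0,0,0,2); (0,0,2,2); (0,1,0,0); (0,1,0,2); (0,1,2,2); (2,0,0,0); (2,0,0,2); (2,0,2,2); (2,1,0,0); (2,1,0,2); (2,1,2,2)
PSO (12): (0,0,0,0); (0,0,0,2); (0,0,2,2); (0,1,0,0); (0,1,0,2); (0,1,2,2); (2,0,0,0); (2,0,0,2); (2,0,2,2); (2,1,0,0); (2,1,0,2); (2,1,2,2)
target (2,0,0,0) ∈ {TSO,PSO}

SC:no TSO:yes PSO:yes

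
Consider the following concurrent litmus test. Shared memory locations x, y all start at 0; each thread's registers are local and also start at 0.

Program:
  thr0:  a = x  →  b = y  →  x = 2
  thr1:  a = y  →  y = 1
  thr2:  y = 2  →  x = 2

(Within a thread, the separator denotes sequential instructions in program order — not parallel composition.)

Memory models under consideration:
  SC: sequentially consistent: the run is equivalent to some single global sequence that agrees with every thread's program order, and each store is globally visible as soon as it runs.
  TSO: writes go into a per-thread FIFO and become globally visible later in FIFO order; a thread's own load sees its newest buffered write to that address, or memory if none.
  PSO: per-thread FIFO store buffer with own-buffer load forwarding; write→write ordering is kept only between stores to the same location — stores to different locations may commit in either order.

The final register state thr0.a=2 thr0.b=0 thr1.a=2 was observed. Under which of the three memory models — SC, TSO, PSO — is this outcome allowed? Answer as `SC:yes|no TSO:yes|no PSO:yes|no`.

SC:no TSO:no PSO:yes

outcome vector order: (thr0.a,thr0.b,thr1.a)
SC (10): <0 0 0>; <0 0 2>; <0 1 0>; <0 1 2>; <0 2 0>; <0 2 2>; <2 1 0>; <2 1 2>; <2 2 0>; <2 2 2>
TSO (10): <0 0 0>; <0 0 2>; <0 1 0>; <0 1 2>; <0 2 0>; <0 2 2>; <2 1 0>; <2 1 2>; <2 2 0>; <2 2 2>
PSO (12): <0 0 0>; <0 0 2>; <0 1 0>; <0 1 2>; <0 2 0>; <0 2 2>; <2 0 0>; <2 0 2>; <2 1 0>; <2 1 2>; <2 2 0>; <2 2 2>
target <2 0 2> ∈ {PSO}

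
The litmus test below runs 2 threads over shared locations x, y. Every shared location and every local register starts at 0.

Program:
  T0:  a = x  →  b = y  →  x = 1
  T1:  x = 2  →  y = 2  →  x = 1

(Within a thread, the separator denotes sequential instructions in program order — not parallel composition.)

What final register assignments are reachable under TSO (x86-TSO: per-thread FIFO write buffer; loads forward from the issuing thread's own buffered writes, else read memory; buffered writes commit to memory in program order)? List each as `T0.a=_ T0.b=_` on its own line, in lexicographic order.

outcome vector order: (T0.a,T0.b)
|TSO outcomes| = 5

T0.a=0 T0.b=0
T0.a=0 T0.b=2
T0.a=1 T0.b=2
T0.a=2 T0.b=0
T0.a=2 T0.b=2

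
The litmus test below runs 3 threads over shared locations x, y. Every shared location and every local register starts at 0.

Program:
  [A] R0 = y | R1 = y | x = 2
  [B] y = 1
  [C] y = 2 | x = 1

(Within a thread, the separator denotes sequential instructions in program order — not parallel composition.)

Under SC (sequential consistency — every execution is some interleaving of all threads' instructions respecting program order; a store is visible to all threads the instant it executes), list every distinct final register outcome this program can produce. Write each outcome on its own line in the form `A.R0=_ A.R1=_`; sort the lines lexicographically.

outcome vector order: (A.R0,A.R1)
|SC outcomes| = 7

A.R0=0 A.R1=0
A.R0=0 A.R1=1
A.R0=0 A.R1=2
A.R0=1 A.R1=1
A.R0=1 A.R1=2
A.R0=2 A.R1=1
A.R0=2 A.R1=2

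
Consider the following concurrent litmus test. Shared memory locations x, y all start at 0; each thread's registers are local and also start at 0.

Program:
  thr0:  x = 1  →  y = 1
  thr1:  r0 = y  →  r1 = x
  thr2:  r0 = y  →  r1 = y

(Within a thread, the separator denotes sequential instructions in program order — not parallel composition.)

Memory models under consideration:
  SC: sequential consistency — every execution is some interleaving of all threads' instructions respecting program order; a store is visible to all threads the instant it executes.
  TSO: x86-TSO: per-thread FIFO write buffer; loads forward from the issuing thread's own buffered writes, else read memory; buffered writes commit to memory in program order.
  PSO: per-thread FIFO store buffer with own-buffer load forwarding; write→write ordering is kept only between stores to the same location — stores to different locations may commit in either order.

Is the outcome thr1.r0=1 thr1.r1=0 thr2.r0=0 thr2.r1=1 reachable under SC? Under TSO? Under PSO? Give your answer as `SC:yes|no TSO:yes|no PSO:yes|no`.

SC:no TSO:no PSO:yes

outcome vector order: (thr1.r0,thr1.r1,thr2.r0,thr2.r1)
SC: 9 outcomes — {(0,0,0,0) (0,0,0,1) (0,0,1,1) (0,1,0,0) (0,1,0,1) (0,1,1,1) (1,1,0,0) (1,1,0,1) (1,1,1,1)}
TSO: 9 outcomes — {(0,0,0,0) (0,0,0,1) (0,0,1,1) (0,1,0,0) (0,1,0,1) (0,1,1,1) (1,1,0,0) (1,1,0,1) (1,1,1,1)}
PSO: 12 outcomes — {(0,0,0,0) (0,0,0,1) (0,0,1,1) (0,1,0,0) (0,1,0,1) (0,1,1,1) (1,0,0,0) (1,0,0,1) (1,0,1,1) (1,1,0,0) (1,1,0,1) (1,1,1,1)}
target (1,0,0,1) ∈ {PSO}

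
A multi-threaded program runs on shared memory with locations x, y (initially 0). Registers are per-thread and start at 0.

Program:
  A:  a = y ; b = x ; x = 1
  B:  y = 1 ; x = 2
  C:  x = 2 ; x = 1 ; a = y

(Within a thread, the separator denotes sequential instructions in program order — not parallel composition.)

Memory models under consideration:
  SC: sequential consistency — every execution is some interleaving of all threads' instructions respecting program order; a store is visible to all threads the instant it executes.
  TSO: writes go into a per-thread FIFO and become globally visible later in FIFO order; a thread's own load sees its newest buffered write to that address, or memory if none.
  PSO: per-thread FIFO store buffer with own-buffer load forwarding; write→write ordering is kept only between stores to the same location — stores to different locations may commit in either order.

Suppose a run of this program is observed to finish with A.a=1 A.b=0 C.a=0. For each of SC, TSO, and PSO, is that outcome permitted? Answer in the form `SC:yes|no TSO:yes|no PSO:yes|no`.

SC:no TSO:yes PSO:yes

outcome vector order: (A.a,A.b,C.a)
under SC → 000 001 010 011 020 021 101 110 111 120 121
under TSO → 000 001 010 011 020 021 100 101 110 111 120 121
under PSO → 000 001 010 011 020 021 100 101 110 111 120 121
target 100 ∈ {TSO,PSO}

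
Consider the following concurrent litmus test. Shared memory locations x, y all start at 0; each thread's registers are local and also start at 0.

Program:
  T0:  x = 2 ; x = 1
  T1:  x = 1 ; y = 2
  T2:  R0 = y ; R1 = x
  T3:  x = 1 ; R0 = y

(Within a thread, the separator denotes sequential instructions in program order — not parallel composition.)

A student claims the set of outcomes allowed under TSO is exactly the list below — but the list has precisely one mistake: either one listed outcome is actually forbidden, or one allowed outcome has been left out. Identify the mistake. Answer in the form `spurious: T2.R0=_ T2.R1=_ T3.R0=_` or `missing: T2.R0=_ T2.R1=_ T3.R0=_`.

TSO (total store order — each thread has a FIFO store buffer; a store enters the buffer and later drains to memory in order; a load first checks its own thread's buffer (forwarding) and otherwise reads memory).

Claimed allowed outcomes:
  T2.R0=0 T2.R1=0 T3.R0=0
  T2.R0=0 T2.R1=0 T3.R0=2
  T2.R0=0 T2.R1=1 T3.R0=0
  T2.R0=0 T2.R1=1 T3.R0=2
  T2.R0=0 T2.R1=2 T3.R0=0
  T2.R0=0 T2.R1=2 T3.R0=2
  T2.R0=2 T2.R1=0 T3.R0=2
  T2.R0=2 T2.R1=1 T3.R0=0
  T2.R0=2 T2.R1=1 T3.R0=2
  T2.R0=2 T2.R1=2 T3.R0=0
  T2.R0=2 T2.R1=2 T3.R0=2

outcome vector order: (T2.R0,T2.R1,T3.R0)
TSO (10): (0,0,0), (0,0,2), (0,1,0), (0,1,2), (0,2,0), (0,2,2), (2,1,0), (2,1,2), (2,2,0), (2,2,2)
claimed∖TSO = {(2,0,2)}

spurious: T2.R0=2 T2.R1=0 T3.R0=2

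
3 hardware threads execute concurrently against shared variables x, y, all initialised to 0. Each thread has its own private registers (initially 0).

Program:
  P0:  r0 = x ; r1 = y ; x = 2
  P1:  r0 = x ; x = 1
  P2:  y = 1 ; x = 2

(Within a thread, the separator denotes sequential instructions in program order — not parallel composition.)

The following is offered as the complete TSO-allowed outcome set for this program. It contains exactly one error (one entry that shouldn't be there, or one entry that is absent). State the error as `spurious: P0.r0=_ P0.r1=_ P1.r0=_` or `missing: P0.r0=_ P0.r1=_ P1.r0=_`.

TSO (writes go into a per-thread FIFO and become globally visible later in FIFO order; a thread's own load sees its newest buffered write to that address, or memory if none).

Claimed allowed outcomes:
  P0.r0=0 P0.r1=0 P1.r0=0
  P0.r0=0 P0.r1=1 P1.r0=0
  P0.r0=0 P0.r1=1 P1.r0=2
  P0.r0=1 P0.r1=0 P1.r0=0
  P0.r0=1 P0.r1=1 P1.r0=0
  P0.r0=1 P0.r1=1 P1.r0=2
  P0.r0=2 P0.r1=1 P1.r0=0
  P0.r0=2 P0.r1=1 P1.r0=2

missing: P0.r0=0 P0.r1=0 P1.r0=2

outcome vector order: (P0.r0,P0.r1,P1.r0)
[TSO] allowed = {(0,0,0) (0,0,2) (0,1,0) (0,1,2) (1,0,0) (1,1,0) (1,1,2) (2,1,0) (2,1,2)}
TSO∖claimed = {(0,0,2)}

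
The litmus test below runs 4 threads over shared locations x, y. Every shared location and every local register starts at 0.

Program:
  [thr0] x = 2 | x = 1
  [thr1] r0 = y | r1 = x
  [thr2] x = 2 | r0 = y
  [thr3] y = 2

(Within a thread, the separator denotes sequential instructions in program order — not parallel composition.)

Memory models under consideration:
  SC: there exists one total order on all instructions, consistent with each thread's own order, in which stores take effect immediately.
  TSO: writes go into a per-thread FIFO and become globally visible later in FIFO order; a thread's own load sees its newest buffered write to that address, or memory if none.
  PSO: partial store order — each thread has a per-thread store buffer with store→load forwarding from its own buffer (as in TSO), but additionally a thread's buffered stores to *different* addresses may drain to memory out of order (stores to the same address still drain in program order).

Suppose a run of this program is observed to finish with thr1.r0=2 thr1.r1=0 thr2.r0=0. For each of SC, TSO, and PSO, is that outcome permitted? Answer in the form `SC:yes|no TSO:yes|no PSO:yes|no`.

outcome vector order: (thr1.r0,thr1.r1,thr2.r0)
SC (11): (0,0,0) (0,0,2) (0,1,0) (0,1,2) (0,2,0) (0,2,2) (2,0,2) (2,1,0) (2,1,2) (2,2,0) (2,2,2)
TSO (12): (0,0,0) (0,0,2) (0,1,0) (0,1,2) (0,2,0) (0,2,2) (2,0,0) (2,0,2) (2,1,0) (2,1,2) (2,2,0) (2,2,2)
PSO (12): (0,0,0) (0,0,2) (0,1,0) (0,1,2) (0,2,0) (0,2,2) (2,0,0) (2,0,2) (2,1,0) (2,1,2) (2,2,0) (2,2,2)
target (2,0,0) ∈ {TSO,PSO}

SC:no TSO:yes PSO:yes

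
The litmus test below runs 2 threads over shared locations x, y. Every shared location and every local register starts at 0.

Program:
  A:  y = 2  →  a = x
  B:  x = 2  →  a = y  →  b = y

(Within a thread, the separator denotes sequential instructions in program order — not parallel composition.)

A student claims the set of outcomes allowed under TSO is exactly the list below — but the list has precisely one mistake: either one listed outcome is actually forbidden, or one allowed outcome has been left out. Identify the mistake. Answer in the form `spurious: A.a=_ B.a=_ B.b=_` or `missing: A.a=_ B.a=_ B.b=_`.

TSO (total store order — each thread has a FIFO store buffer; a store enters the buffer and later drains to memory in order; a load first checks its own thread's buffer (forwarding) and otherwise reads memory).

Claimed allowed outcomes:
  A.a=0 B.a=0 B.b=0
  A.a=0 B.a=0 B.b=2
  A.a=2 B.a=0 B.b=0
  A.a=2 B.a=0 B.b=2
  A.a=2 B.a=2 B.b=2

missing: A.a=0 B.a=2 B.b=2

outcome vector order: (A.a,B.a,B.b)
[TSO] allowed = {(0,0,0) (0,0,2) (0,2,2) (2,0,0) (2,0,2) (2,2,2)}
TSO∖claimed = {(0,2,2)}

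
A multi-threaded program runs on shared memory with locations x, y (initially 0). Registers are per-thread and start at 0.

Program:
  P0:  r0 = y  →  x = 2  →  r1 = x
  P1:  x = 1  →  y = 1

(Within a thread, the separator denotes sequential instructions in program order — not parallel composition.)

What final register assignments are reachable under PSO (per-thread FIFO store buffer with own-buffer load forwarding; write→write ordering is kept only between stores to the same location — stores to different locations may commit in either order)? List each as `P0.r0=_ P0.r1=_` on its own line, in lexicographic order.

outcome vector order: (P0.r0,P0.r1)
|PSO outcomes| = 4

P0.r0=0 P0.r1=1
P0.r0=0 P0.r1=2
P0.r0=1 P0.r1=1
P0.r0=1 P0.r1=2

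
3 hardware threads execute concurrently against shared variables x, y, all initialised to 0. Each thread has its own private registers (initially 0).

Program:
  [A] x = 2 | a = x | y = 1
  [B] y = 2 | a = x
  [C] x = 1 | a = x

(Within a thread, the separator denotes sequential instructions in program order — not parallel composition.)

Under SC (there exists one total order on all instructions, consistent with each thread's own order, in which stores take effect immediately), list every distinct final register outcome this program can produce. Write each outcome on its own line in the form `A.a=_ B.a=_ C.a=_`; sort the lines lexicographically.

outcome vector order: (A.a,B.a,C.a)
|SC outcomes| = 9

A.a=1 B.a=0 C.a=1
A.a=1 B.a=1 C.a=1
A.a=1 B.a=2 C.a=1
A.a=2 B.a=0 C.a=1
A.a=2 B.a=0 C.a=2
A.a=2 B.a=1 C.a=1
A.a=2 B.a=1 C.a=2
A.a=2 B.a=2 C.a=1
A.a=2 B.a=2 C.a=2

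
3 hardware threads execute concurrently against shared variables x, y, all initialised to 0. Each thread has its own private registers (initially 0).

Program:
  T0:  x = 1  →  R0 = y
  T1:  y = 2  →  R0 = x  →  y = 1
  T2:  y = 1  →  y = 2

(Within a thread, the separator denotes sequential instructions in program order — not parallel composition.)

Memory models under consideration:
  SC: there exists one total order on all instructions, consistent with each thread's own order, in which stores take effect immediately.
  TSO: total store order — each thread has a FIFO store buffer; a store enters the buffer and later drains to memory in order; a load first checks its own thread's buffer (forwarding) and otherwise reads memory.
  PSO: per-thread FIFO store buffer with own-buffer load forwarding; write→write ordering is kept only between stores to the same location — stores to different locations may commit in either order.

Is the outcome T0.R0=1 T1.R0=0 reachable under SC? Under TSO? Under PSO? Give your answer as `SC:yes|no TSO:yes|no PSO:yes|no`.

SC:yes TSO:yes PSO:yes

outcome vector order: (T0.R0,T1.R0)
[SC] allowed = {(0,1); (1,0); (1,1); (2,0); (2,1)}
[TSO] allowed = {(0,0); (0,1); (1,0); (1,1); (2,0); (2,1)}
[PSO] allowed = {(0,0); (0,1); (1,0); (1,1); (2,0); (2,1)}
target (1,0) ∈ {SC,TSO,PSO}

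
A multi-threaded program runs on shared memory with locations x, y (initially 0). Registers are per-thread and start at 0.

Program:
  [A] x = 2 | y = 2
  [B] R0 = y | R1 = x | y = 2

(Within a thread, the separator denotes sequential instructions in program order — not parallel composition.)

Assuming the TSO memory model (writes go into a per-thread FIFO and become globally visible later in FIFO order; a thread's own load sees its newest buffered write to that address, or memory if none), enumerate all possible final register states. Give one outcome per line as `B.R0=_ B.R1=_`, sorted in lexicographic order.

outcome vector order: (B.R0,B.R1)
|TSO outcomes| = 3

B.R0=0 B.R1=0
B.R0=0 B.R1=2
B.R0=2 B.R1=2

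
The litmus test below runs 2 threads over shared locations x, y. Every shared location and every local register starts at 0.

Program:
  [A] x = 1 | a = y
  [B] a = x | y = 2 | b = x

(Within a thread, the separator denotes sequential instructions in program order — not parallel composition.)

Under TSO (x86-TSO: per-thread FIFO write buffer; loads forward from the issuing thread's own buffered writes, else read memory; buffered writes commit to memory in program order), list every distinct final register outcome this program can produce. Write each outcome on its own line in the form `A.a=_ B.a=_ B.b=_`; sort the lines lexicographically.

outcome vector order: (A.a,B.a,B.b)
|TSO outcomes| = 6

A.a=0 B.a=0 B.b=0
A.a=0 B.a=0 B.b=1
A.a=0 B.a=1 B.b=1
A.a=2 B.a=0 B.b=0
A.a=2 B.a=0 B.b=1
A.a=2 B.a=1 B.b=1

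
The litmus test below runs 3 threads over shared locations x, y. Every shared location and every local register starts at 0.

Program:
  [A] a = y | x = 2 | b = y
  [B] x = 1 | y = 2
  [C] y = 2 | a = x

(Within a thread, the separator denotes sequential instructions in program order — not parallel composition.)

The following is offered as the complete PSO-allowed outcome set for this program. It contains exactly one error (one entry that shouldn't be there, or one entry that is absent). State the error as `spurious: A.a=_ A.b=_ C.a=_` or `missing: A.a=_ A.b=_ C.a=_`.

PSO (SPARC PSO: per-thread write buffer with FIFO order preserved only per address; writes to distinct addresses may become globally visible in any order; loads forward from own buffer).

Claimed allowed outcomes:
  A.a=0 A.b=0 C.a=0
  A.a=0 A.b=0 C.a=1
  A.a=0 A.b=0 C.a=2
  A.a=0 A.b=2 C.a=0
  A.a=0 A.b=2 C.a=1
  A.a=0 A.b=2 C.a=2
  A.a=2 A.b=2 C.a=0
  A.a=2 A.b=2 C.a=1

missing: A.a=2 A.b=2 C.a=2

outcome vector order: (A.a,A.b,C.a)
[PSO] allowed = {(0,0,0); (0,0,1); (0,0,2); (0,2,0); (0,2,1); (0,2,2); (2,2,0); (2,2,1); (2,2,2)}
PSO∖claimed = {(2,2,2)}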